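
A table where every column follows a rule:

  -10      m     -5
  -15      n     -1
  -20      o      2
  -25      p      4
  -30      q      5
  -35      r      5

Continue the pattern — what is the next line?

For the first component, −5 each step: -10, -15, -20, -25, -30, -35 → -40.
Letter — letters move forward 1 place in the alphabet: m, n, o, p, q, r → s.
Third component — differences are 4, 3, 2, … (decreasing by 1 each time): -5, -1, 2, 4, 5, 5 → 4.
Putting it together: -40  s  4.

-40  s  4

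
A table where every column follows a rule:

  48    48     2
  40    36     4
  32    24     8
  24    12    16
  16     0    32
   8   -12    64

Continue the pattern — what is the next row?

0  -24  128

First component: −8 each step, so 48, 40, 32, 24, 16, 8 → 0.
For the second component, −12 each step: 48, 36, 24, 12, 0, -12 → -24.
Third component — ×2 each step: 2, 4, 8, 16, 32, 64 → 128.
Putting it together: 0  -24  128.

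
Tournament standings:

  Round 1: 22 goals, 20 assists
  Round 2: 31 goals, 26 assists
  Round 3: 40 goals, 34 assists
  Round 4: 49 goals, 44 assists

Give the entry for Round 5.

58 goals, 56 assists

Goals: +9 each step, so 22, 31, 40, 49 → 58.
For the assists, differences are 6, 8, 10, … (increasing by 2 each time): 20, 26, 34, 44 → 56.
Putting it together: 58 goals, 56 assists.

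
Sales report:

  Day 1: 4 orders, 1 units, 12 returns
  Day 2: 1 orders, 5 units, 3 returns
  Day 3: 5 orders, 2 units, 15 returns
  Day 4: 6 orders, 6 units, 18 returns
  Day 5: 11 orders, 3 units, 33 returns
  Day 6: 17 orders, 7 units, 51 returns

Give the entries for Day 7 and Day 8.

For the orders, each term is the sum of the two before it: 4, 1, 5, 6, 11, 17 → 28 → 45.
For the units, alternating steps +4, −3, +4, −3, …: 1, 5, 2, 6, 3, 7 → 4 → 8.
Returns: always 3 × the orders, so 12, 3, 15, 18, 33, 51 → 84 → 135.
So the next two lines are 28 orders, 4 units, 84 returns and 45 orders, 8 units, 135 returns.

28 orders, 4 units, 84 returns; 45 orders, 8 units, 135 returns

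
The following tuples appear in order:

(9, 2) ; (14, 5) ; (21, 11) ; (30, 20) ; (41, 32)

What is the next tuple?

(54, 47)

First coordinate goes 9, 14, 21, 30, 41 → 54 (differences are 5, 7, 9, … (increasing by 2 each time)).
Second coordinate — differences are 3, 6, 9, … (increasing by 3 each time): 2, 5, 11, 20, 32 → 47.
So the next tuple is (54, 47).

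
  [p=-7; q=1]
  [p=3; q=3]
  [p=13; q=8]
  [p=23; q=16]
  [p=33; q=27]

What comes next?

[p=43; q=41]

P goes -7, 3, 13, 23, 33 → 43 (+10 each step).
Q goes 1, 3, 8, 16, 27 → 41 (differences are 2, 5, 8, … (increasing by 3 each time)).
So the next element is [p=43; q=41].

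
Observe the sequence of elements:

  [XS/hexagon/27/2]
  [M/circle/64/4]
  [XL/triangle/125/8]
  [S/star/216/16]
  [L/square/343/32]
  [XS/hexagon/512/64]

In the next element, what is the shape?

Shape goes hexagon, circle, triangle, star, square, hexagon → circle (repeats hexagon → circle → triangle → star → square).

circle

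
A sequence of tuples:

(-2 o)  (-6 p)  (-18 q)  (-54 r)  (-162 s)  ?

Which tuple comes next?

(-486 t)

First slot: ×3 each step, so -2, -6, -18, -54, -162 → -486.
Letter goes o, p, q, r, s → t (letters move forward 1 place in the alphabet).
Combining the parts gives (-486 t).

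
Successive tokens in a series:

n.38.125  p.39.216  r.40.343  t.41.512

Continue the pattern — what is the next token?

v.42.729

Letter goes n, p, r, t → v (letters move forward 2 places in the alphabet).
Second component: +1 each step, so 38, 39, 40, 41 → 42.
Third component: perfect cubes: 5³, 6³, 7³, …, so 125, 216, 343, 512 → 729.
Putting it together: v.42.729.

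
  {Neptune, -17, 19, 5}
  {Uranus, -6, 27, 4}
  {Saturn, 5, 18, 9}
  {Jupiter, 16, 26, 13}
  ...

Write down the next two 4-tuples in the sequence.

{Mars, 27, 17, 22}, {Earth, 38, 25, 35}

For the planet, runs backward through the planets Mercury→Neptune: Neptune, Uranus, Saturn, Jupiter → Mars → Earth.
Second slot: +11 each step; -17, -6, 5, 16 → 27 → 38.
Third slot: alternating steps +8, −9, +8, −9, …, so 19, 27, 18, 26 → 17 → 25.
Fourth slot: each term is the sum of the two before it; 5, 4, 9, 13 → 22 → 35.
So the next two 4-tuples are {Mars, 27, 17, 22} and {Earth, 38, 25, 35}.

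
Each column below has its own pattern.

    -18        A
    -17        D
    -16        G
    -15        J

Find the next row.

First component: -18, -17, -16, -15 → -14 (+1 each step).
For the letter, letters move forward 3 places in the alphabet: A, D, G, J → M.
Combining the parts gives -14  M.

-14  M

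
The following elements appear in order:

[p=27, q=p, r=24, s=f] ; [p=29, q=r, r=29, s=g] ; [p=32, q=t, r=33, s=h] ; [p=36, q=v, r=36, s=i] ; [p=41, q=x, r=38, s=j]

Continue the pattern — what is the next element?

For the p, differences are 2, 3, 4, … (increasing by 1 each time): 27, 29, 32, 36, 41 → 47.
Q: letters move forward 2 places in the alphabet, so p, r, t, v, x → z.
R: differences are 5, 4, 3, … (decreasing by 1 each time); 24, 29, 33, 36, 38 → 39.
S goes f, g, h, i, j → k (letters move forward 1 place in the alphabet).
So the next element is [p=47, q=z, r=39, s=k].

[p=47, q=z, r=39, s=k]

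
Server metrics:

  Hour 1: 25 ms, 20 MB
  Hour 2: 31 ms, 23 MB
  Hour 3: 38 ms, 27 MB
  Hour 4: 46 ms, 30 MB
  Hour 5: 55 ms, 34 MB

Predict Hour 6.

Ms goes 25, 31, 38, 46, 55 → 65 (differences are 6, 7, 8, … (increasing by 1 each time)).
MB: alternating steps +3, +4, +3, +4, …, so 20, 23, 27, 30, 34 → 37.
So the next line is 65 ms, 37 MB.

65 ms, 37 MB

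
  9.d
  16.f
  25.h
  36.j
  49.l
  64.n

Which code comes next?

81.p

First component: perfect squares: 3², 4², 5², …, so 9, 16, 25, 36, 49, 64 → 81.
Letter: d, f, h, j, l, n → p (letters move forward 2 places in the alphabet).
Putting it together: 81.p.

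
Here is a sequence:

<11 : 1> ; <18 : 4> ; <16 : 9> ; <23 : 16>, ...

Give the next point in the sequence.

First component goes 11, 18, 16, 23 → 21 (alternating steps +7, −2, +7, −2, …).
Second component: perfect squares: 1², 2², 3², …; 1, 4, 9, 16 → 25.
Combining the parts gives <21 : 25>.

<21 : 25>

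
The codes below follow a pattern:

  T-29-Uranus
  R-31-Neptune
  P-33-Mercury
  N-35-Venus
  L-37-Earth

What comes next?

Letter — letters move back 2 places in the alphabet: T, R, P, N, L → J.
Second component — +2 each step: 29, 31, 33, 35, 37 → 39.
Planet: runs through the planets Mercury→Neptune, so Uranus, Neptune, Mercury, Venus, Earth → Mars.
So the next code is J-39-Mars.

J-39-Mars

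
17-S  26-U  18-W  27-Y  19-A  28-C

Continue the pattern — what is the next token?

First component: 17, 26, 18, 27, 19, 28 → 20 (alternating steps +9, −8, +9, −8, …).
For the letter, letters move forward 2 places in the alphabet, wrapping Z→A: S, U, W, Y, A, C → E.
So the next token is 20-E.

20-E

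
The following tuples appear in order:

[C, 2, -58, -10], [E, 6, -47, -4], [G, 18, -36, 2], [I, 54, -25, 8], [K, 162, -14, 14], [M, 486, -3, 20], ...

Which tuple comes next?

[O, 1458, 8, 26]

Letter — letters move forward 2 places in the alphabet: C, E, G, I, K, M → O.
Second entry goes 2, 6, 18, 54, 162, 486 → 1458 (×3 each step).
Third entry: +11 each step, so -58, -47, -36, -25, -14, -3 → 8.
Fourth entry: +6 each step, so -10, -4, 2, 8, 14, 20 → 26.
Combining the parts gives [O, 1458, 8, 26].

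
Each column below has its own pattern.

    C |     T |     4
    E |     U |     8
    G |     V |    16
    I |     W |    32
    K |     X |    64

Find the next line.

M  Y  128

First letter — letters move forward 2 places in the alphabet: C, E, G, I, K → M.
Second letter — letters move forward 1 place in the alphabet: T, U, V, W, X → Y.
Third component: ×2 each step, so 4, 8, 16, 32, 64 → 128.
Putting it together: M  Y  128.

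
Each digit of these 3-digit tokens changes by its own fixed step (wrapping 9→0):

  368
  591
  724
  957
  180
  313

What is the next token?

First digit goes 3, 5, 7, 9, 1, 3 → 5 (+2 each step, mod 10).
Second digit — +3 each step, mod 10: 6, 9, 2, 5, 8, 1 → 4.
Third digit: +3 each step, mod 10; 8, 1, 4, 7, 0, 3 → 6.
Putting it together: 546.

546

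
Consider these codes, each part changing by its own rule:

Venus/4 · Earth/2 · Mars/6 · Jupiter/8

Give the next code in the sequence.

Saturn/14

For the planet, runs through the planets Mercury→Neptune: Venus, Earth, Mars, Jupiter → Saturn.
Second component — each term is the sum of the two before it: 4, 2, 6, 8 → 14.
Combining the parts gives Saturn/14.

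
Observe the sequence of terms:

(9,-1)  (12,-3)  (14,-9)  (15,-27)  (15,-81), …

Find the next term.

(14,-243)

For the first coordinate, differences are 3, 2, 1, … (decreasing by 1 each time): 9, 12, 14, 15, 15 → 14.
Second coordinate: ×3 each step; -1, -3, -9, -27, -81 → -243.
Putting it together: (14,-243).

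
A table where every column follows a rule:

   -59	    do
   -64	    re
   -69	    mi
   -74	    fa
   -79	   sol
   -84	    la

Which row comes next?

First component: −5 each step, so -59, -64, -69, -74, -79, -84 → -89.
Note — runs through the solfège scale do→ti: do, re, mi, fa, sol, la → ti.
Combining the parts gives -89  ti.

-89  ti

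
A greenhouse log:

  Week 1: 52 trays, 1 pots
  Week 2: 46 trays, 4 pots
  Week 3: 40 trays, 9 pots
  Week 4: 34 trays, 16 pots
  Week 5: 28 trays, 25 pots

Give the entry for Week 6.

22 trays, 36 pots

Trays: −6 each step; 52, 46, 40, 34, 28 → 22.
Pots goes 1, 4, 9, 16, 25 → 36 (perfect squares: 1², 2², 3², …).
Combining the parts gives 22 trays, 36 pots.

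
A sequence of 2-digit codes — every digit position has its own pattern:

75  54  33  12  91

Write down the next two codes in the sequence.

70, 59

For the first digit, −2 each step, mod 10: 7, 5, 3, 1, 9 → 7 → 5.
Second digit: −1 each step, mod 10, so 5, 4, 3, 2, 1 → 0 → 9.
So the next two codes are 70 and 59.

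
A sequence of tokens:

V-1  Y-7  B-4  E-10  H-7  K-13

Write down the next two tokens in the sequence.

N-10, Q-16

Letter goes V, Y, B, E, H, K → N → Q (letters move forward 3 places in the alphabet, wrapping Z→A).
Second component goes 1, 7, 4, 10, 7, 13 → 10 → 16 (alternating steps +6, −3, +6, −3, …).
Putting the parts together: N-10 and then Q-16.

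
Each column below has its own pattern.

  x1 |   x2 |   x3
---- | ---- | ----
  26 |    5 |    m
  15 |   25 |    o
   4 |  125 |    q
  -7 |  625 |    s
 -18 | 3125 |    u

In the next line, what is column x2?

Column x2: ×5 each step, so 5, 25, 125, 625, 3125 → 15625.

15625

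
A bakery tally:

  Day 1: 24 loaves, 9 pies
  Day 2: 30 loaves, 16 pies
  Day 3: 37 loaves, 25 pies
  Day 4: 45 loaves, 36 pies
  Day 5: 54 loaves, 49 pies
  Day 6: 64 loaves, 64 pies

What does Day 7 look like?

Loaves — differences are 6, 7, 8, … (increasing by 1 each time): 24, 30, 37, 45, 54, 64 → 75.
Pies goes 9, 16, 25, 36, 49, 64 → 81 (perfect squares: 3², 4², 5², …).
Putting it together: 75 loaves, 81 pies.

75 loaves, 81 pies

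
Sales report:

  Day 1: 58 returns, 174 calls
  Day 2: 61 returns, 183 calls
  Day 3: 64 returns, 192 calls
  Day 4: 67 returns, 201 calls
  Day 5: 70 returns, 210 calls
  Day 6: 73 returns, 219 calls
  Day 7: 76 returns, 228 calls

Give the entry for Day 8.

Returns: +3 each step, so 58, 61, 64, 67, 70, 73, 76 → 79.
Calls: always 3 × the returns; 174, 183, 192, 201, 210, 219, 228 → 237.
So the next record is 79 returns, 237 calls.

79 returns, 237 calls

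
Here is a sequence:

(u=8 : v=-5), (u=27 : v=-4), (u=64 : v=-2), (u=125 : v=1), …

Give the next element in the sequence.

U: perfect cubes: 2³, 3³, 4³, …, so 8, 27, 64, 125 → 216.
V goes -5, -4, -2, 1 → 5 (differences are 1, 2, 3, … (increasing by 1 each time)).
Combining the parts gives (u=216 : v=5).

(u=216 : v=5)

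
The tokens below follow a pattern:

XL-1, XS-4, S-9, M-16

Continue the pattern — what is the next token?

Size goes XL, XS, S, M → L (runs through clothing sizes XS→XL).
Second component: perfect squares: 1², 2², 3², …, so 1, 4, 9, 16 → 25.
So the next token is L-25.

L-25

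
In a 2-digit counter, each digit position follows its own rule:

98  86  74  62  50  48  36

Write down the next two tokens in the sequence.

24, 12

First digit: −1 each step, mod 10, so 9, 8, 7, 6, 5, 4, 3 → 2 → 1.
Second digit: 8, 6, 4, 2, 0, 8, 6 → 4 → 2 (−2 each step, mod 10).
So the next two tokens are 24 and 12.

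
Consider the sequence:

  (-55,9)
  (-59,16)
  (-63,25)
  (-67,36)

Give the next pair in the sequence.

(-71,49)

For the first coordinate, −4 each step: -55, -59, -63, -67 → -71.
For the second coordinate, perfect squares: 3², 4², 5², …: 9, 16, 25, 36 → 49.
So the next pair is (-71,49).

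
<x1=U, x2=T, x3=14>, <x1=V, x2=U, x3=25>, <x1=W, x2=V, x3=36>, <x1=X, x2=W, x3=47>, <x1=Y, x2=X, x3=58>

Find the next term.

X1 goes U, V, W, X, Y → Z (letters move forward 1 place in the alphabet).
X2: letters move forward 1 place in the alphabet, so T, U, V, W, X → Y.
X3 goes 14, 25, 36, 47, 58 → 69 (+11 each step).
So the next term is <x1=Z, x2=Y, x3=69>.

<x1=Z, x2=Y, x3=69>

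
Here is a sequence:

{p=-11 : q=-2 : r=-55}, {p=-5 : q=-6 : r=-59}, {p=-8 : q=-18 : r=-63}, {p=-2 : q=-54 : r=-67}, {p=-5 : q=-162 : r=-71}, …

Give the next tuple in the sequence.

P — alternating steps +6, −3, +6, −3, …: -11, -5, -8, -2, -5 → 1.
For the q, ×3 each step: -2, -6, -18, -54, -162 → -486.
R — −4 each step: -55, -59, -63, -67, -71 → -75.
So the next tuple is {p=1 : q=-486 : r=-75}.

{p=1 : q=-486 : r=-75}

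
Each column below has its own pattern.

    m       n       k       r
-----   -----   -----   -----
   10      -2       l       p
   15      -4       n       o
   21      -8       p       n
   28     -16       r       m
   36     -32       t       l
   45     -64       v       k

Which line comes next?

Column m: differences are 5, 6, 7, … (increasing by 1 each time); 10, 15, 21, 28, 36, 45 → 55.
Column n goes -2, -4, -8, -16, -32, -64 → -128 (×2 each step).
For the column k, letters move forward 2 places in the alphabet: l, n, p, r, t, v → x.
Column r goes p, o, n, m, l, k → j (letters move back 1 place in the alphabet).
Putting it together: 55  -128  x  j.

55  -128  x  j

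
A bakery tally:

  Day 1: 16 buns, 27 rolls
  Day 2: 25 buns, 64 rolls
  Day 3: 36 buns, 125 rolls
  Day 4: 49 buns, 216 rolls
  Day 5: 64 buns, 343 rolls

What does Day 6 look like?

81 buns, 512 rolls

For the buns, perfect squares: 4², 5², 6², …: 16, 25, 36, 49, 64 → 81.
Rolls: perfect cubes: 3³, 4³, 5³, …, so 27, 64, 125, 216, 343 → 512.
So the next record is 81 buns, 512 rolls.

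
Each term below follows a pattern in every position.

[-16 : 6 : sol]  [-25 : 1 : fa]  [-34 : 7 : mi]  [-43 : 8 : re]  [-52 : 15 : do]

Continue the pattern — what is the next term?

[-61 : 23 : ti]

First component goes -16, -25, -34, -43, -52 → -61 (−9 each step).
Second component goes 6, 1, 7, 8, 15 → 23 (each term is the sum of the two before it).
Note: runs backward through the solfège scale do→ti, so sol, fa, mi, re, do → ti.
So the next term is [-61 : 23 : ti].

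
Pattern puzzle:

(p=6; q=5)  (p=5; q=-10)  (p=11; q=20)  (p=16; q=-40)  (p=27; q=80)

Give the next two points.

(p=43; q=-160), (p=70; q=320)

P: each term is the sum of the two before it; 6, 5, 11, 16, 27 → 43 → 70.
Q: ×(-2) each step; 5, -10, 20, -40, 80 → -160 → 320.
Putting the parts together: (p=43; q=-160) and then (p=70; q=320).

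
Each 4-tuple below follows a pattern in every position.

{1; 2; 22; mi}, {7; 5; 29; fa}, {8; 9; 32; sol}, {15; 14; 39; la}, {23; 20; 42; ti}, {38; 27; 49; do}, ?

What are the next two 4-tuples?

{61; 35; 52; re}, {99; 44; 59; mi}

First part: each term is the sum of the two before it; 1, 7, 8, 15, 23, 38 → 61 → 99.
Second part: 2, 5, 9, 14, 20, 27 → 35 → 44 (differences are 3, 4, 5, … (increasing by 1 each time)).
Third part goes 22, 29, 32, 39, 42, 49 → 52 → 59 (alternating steps +7, +3, +7, +3, …).
Note — runs through the solfège scale do→ti: mi, fa, sol, la, ti, do → re → mi.
So the next two 4-tuples are {61; 35; 52; re} and {99; 44; 59; mi}.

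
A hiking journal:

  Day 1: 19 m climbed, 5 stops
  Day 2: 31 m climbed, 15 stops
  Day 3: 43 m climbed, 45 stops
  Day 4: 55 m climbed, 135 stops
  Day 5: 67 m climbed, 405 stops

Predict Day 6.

M climbed: +12 each step, so 19, 31, 43, 55, 67 → 79.
Stops: ×3 each step, so 5, 15, 45, 135, 405 → 1215.
So the next row is 79 m climbed, 1215 stops.

79 m climbed, 1215 stops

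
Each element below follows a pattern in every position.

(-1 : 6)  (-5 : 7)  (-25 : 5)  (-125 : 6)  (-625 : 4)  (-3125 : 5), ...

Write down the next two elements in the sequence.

(-15625 : 3), (-78125 : 4)

First component: ×5 each step; -1, -5, -25, -125, -625, -3125 → -15625 → -78125.
Second component: alternating steps +1, −2, +1, −2, …; 6, 7, 5, 6, 4, 5 → 3 → 4.
Putting the parts together: (-15625 : 3) and then (-78125 : 4).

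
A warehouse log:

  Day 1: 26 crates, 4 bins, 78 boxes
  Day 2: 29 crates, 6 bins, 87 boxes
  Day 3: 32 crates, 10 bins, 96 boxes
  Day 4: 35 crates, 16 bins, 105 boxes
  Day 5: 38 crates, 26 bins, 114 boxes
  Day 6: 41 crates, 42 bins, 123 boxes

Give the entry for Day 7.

Crates: +3 each step; 26, 29, 32, 35, 38, 41 → 44.
Bins: 4, 6, 10, 16, 26, 42 → 68 (each term is the sum of the two before it).
Boxes — always 3 × the crates: 78, 87, 96, 105, 114, 123 → 132.
So the next record is 44 crates, 68 bins, 132 boxes.

44 crates, 68 bins, 132 boxes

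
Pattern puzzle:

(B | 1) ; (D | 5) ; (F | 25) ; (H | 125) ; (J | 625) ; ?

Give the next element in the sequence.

(L | 3125)

Letter goes B, D, F, H, J → L (letters move forward 2 places in the alphabet).
Second coordinate: 1, 5, 25, 125, 625 → 3125 (×5 each step).
Putting it together: (L | 3125).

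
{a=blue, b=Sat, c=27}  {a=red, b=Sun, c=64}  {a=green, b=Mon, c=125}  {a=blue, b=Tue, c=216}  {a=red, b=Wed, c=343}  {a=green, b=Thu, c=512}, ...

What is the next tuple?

{a=blue, b=Fri, c=729}

A — repeats blue → red → green: blue, red, green, blue, red, green → blue.
B: runs through the weekdays Mon→Sun; Sat, Sun, Mon, Tue, Wed, Thu → Fri.
C: perfect cubes: 3³, 4³, 5³, …, so 27, 64, 125, 216, 343, 512 → 729.
Putting it together: {a=blue, b=Fri, c=729}.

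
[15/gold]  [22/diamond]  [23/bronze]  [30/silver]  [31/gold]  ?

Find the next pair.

First slot: alternating steps +7, +1, +7, +1, …, so 15, 22, 23, 30, 31 → 38.
Rank goes gold, diamond, bronze, silver, gold → diamond (repeats gold → diamond → bronze → silver).
So the next pair is [38/diamond].

[38/diamond]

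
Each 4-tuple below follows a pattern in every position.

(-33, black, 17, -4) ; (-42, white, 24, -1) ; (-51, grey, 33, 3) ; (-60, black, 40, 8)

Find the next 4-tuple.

First component: -33, -42, -51, -60 → -69 (−9 each step).
Shade: black, white, grey, black → white (repeats black → white → grey).
Third component: 17, 24, 33, 40 → 49 (alternating steps +7, +9, +7, +9, …).
For the fourth component, differences are 3, 4, 5, … (increasing by 1 each time): -4, -1, 3, 8 → 14.
So the next 4-tuple is (-69, white, 49, 14).

(-69, white, 49, 14)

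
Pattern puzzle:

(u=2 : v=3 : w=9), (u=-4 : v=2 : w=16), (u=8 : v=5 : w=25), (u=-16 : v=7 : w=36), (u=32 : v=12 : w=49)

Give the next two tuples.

U: 2, -4, 8, -16, 32 → -64 → 128 (×(-2) each step).
V goes 3, 2, 5, 7, 12 → 19 → 31 (each term is the sum of the two before it).
W goes 9, 16, 25, 36, 49 → 64 → 81 (perfect squares: 3², 4², 5², …).
Putting the parts together: (u=-64 : v=19 : w=64) and then (u=128 : v=31 : w=81).

(u=-64 : v=19 : w=64), (u=128 : v=31 : w=81)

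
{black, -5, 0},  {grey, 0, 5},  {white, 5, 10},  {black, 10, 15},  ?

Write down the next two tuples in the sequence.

For the shade, repeats black → grey → white: black, grey, white, black → grey → white.
Second part: +5 each step, so -5, 0, 5, 10 → 15 → 20.
Third part goes 0, 5, 10, 15 → 20 → 25 (always 5 more than the second part).
Putting the parts together: {grey, 15, 20} and then {white, 20, 25}.

{grey, 15, 20}, {white, 20, 25}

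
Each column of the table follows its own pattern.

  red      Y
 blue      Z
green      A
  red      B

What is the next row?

blue  C

Colour — repeats red → blue → green: red, blue, green, red → blue.
For the letter, letters move forward 1 place in the alphabet, wrapping Z→A: Y, Z, A, B → C.
Putting it together: blue  C.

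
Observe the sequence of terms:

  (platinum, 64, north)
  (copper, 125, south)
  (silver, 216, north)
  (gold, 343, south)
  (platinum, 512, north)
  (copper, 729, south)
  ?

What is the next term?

(silver, 1000, north)

Metal goes platinum, copper, silver, gold, platinum, copper → silver (repeats platinum → copper → silver → gold).
Second part: perfect cubes: 4³, 5³, 6³, …, so 64, 125, 216, 343, 512, 729 → 1000.
Direction: alternates north ↔ south; north, south, north, south, north, south → north.
Combining the parts gives (silver, 1000, north).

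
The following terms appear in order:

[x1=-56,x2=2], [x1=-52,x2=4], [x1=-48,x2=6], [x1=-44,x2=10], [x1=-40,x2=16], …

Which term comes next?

[x1=-36,x2=26]

X1: +4 each step; -56, -52, -48, -44, -40 → -36.
For the x2, each term is the sum of the two before it: 2, 4, 6, 10, 16 → 26.
Putting it together: [x1=-36,x2=26].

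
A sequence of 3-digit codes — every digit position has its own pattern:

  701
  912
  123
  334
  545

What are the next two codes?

756 then 967

First digit goes 7, 9, 1, 3, 5 → 7 → 9 (+2 each step, mod 10).
Second digit goes 0, 1, 2, 3, 4 → 5 → 6 (+1 each step, mod 10).
Third digit — +1 each step, mod 10: 1, 2, 3, 4, 5 → 6 → 7.
So the next two codes are 756 and 967.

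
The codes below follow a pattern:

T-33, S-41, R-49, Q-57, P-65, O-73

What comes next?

N-81

Letter goes T, S, R, Q, P, O → N (letters move back 1 place in the alphabet).
Second component: +8 each step, so 33, 41, 49, 57, 65, 73 → 81.
Putting it together: N-81.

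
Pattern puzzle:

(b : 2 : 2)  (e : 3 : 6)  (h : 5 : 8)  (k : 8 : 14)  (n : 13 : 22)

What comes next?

(q : 21 : 36)

Letter goes b, e, h, k, n → q (letters move forward 3 places in the alphabet).
Second entry goes 2, 3, 5, 8, 13 → 21 (each term is the sum of the two before it).
Third entry: each term is the sum of the two before it; 2, 6, 8, 14, 22 → 36.
Putting it together: (q : 21 : 36).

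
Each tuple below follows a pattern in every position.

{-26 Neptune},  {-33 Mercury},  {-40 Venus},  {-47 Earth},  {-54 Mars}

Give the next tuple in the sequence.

For the first part, −7 each step: -26, -33, -40, -47, -54 → -61.
Planet goes Neptune, Mercury, Venus, Earth, Mars → Jupiter (runs through the planets Mercury→Neptune).
Putting it together: {-61 Jupiter}.

{-61 Jupiter}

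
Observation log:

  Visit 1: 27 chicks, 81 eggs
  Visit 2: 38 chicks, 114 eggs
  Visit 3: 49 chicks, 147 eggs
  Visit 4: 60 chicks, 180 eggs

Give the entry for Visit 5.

71 chicks, 213 eggs

Chicks: +11 each step; 27, 38, 49, 60 → 71.
Eggs — always 3 × the chicks: 81, 114, 147, 180 → 213.
Putting it together: 71 chicks, 213 eggs.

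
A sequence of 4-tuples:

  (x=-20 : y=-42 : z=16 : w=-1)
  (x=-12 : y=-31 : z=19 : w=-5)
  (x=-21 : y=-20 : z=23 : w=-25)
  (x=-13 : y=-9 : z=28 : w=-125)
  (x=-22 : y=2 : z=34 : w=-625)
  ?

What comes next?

(x=-14 : y=13 : z=41 : w=-3125)

X — alternating steps +8, −9, +8, −9, …: -20, -12, -21, -13, -22 → -14.
Y: +11 each step; -42, -31, -20, -9, 2 → 13.
Z goes 16, 19, 23, 28, 34 → 41 (differences are 3, 4, 5, … (increasing by 1 each time)).
W: ×5 each step; -1, -5, -25, -125, -625 → -3125.
Combining the parts gives (x=-14 : y=13 : z=41 : w=-3125).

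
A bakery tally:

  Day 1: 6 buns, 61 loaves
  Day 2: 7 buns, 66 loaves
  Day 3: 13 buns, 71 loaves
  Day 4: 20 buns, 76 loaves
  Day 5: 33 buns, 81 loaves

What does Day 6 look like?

53 buns, 86 loaves

For the buns, each term is the sum of the two before it: 6, 7, 13, 20, 33 → 53.
Loaves — +5 each step: 61, 66, 71, 76, 81 → 86.
Combining the parts gives 53 buns, 86 loaves.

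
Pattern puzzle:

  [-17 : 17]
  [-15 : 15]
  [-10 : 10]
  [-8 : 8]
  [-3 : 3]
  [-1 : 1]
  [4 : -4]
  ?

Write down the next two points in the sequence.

[6 : -6], [11 : -11]

First entry: alternating steps +2, +5, +2, +5, …, so -17, -15, -10, -8, -3, -1, 4 → 6 → 11.
For the second entry, always the negative of the first entry: 17, 15, 10, 8, 3, 1, -4 → -6 → -11.
Putting the parts together: [6 : -6] and then [11 : -11].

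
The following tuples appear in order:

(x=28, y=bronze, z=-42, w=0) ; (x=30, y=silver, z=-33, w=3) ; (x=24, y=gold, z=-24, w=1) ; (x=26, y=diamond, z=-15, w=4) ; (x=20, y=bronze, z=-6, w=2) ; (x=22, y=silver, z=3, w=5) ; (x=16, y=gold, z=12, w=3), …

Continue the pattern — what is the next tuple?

X: alternating steps +2, −6, +2, −6, …; 28, 30, 24, 26, 20, 22, 16 → 18.
Y: repeats bronze → silver → gold → diamond, so bronze, silver, gold, diamond, bronze, silver, gold → diamond.
Z — +9 each step: -42, -33, -24, -15, -6, 3, 12 → 21.
W — alternating steps +3, −2, +3, −2, …: 0, 3, 1, 4, 2, 5, 3 → 6.
Combining the parts gives (x=18, y=diamond, z=21, w=6).

(x=18, y=diamond, z=21, w=6)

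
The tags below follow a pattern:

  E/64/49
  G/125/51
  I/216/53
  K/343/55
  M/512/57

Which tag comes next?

O/729/59

Letter: E, G, I, K, M → O (letters move forward 2 places in the alphabet).
Second component — perfect cubes: 4³, 5³, 6³, …: 64, 125, 216, 343, 512 → 729.
Third component: +2 each step; 49, 51, 53, 55, 57 → 59.
Combining the parts gives O/729/59.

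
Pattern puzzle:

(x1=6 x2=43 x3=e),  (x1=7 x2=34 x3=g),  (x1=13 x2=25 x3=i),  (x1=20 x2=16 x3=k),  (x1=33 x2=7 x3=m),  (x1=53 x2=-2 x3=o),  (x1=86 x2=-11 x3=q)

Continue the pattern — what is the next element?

X1 goes 6, 7, 13, 20, 33, 53, 86 → 139 (each term is the sum of the two before it).
X2 goes 43, 34, 25, 16, 7, -2, -11 → -20 (−9 each step).
X3: letters move forward 2 places in the alphabet, so e, g, i, k, m, o, q → s.
Putting it together: (x1=139 x2=-20 x3=s).

(x1=139 x2=-20 x3=s)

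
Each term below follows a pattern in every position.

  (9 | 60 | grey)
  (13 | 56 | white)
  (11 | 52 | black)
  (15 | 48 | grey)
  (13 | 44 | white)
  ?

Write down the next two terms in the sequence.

For the first component, alternating steps +4, −2, +4, −2, …: 9, 13, 11, 15, 13 → 17 → 15.
Second component — −4 each step: 60, 56, 52, 48, 44 → 40 → 36.
Shade: grey, white, black, grey, white → black → grey (repeats grey → white → black).
So the next two terms are (17 | 40 | black) and (15 | 36 | grey).

(17 | 40 | black), (15 | 36 | grey)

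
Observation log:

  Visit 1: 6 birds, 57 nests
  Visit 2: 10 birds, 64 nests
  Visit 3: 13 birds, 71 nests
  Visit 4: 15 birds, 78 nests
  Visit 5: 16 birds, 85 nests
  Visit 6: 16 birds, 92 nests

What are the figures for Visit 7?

15 birds, 99 nests

For the birds, differences are 4, 3, 2, … (decreasing by 1 each time): 6, 10, 13, 15, 16, 16 → 15.
Nests: 57, 64, 71, 78, 85, 92 → 99 (+7 each step).
Combining the parts gives 15 birds, 99 nests.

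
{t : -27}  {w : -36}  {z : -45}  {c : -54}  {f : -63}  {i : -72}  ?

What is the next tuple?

For the letter, letters move forward 3 places in the alphabet, wrapping Z→A: t, w, z, c, f, i → l.
Second entry: −9 each step; -27, -36, -45, -54, -63, -72 → -81.
So the next tuple is {l : -81}.

{l : -81}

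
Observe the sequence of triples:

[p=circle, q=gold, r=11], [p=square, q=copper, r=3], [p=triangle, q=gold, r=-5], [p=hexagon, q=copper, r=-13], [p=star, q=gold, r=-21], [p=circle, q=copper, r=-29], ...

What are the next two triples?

P: repeats circle → square → triangle → hexagon → star, so circle, square, triangle, hexagon, star, circle → square → triangle.
For the q, alternates gold ↔ copper: gold, copper, gold, copper, gold, copper → gold → copper.
R goes 11, 3, -5, -13, -21, -29 → -37 → -45 (−8 each step).
So the next two triples are [p=square, q=gold, r=-37] and [p=triangle, q=copper, r=-45].

[p=square, q=gold, r=-37], [p=triangle, q=copper, r=-45]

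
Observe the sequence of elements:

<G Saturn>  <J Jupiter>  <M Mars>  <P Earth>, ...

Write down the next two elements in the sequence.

For the letter, letters move forward 3 places in the alphabet: G, J, M, P → S → V.
Planet — runs backward through the planets Mercury→Neptune: Saturn, Jupiter, Mars, Earth → Venus → Mercury.
Putting the parts together: <S Venus> and then <V Mercury>.

<S Venus>, <V Mercury>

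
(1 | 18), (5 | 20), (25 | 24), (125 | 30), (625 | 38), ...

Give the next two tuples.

(3125 | 48), (15625 | 60)

First part goes 1, 5, 25, 125, 625 → 3125 → 15625 (×5 each step).
Second part: differences are 2, 4, 6, … (increasing by 2 each time), so 18, 20, 24, 30, 38 → 48 → 60.
Putting the parts together: (3125 | 48) and then (15625 | 60).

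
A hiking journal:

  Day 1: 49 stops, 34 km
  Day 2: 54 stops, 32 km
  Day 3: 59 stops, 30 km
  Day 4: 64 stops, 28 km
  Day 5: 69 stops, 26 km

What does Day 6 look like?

74 stops, 24 km

Stops: +5 each step, so 49, 54, 59, 64, 69 → 74.
Km: 34, 32, 30, 28, 26 → 24 (−2 each step).
Putting it together: 74 stops, 24 km.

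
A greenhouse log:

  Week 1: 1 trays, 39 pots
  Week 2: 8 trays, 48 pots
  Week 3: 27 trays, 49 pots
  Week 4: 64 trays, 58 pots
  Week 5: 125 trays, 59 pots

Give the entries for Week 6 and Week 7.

Trays: perfect cubes: 1³, 2³, 3³, …, so 1, 8, 27, 64, 125 → 216 → 343.
Pots: 39, 48, 49, 58, 59 → 68 → 69 (alternating steps +9, +1, +9, +1, …).
Putting the parts together: 216 trays, 68 pots and then 343 trays, 69 pots.

216 trays, 68 pots; 343 trays, 69 pots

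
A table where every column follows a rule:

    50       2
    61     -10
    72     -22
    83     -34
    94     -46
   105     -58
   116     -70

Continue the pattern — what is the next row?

First component: 50, 61, 72, 83, 94, 105, 116 → 127 (+11 each step).
Second component: −12 each step, so 2, -10, -22, -34, -46, -58, -70 → -82.
Combining the parts gives 127  -82.

127  -82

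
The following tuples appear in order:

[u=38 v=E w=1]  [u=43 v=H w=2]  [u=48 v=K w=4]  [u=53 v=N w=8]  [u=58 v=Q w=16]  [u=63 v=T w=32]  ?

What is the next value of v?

W

U: +5 each step; 38, 43, 48, 53, 58, 63 → 68.
For the v, letters move forward 3 places in the alphabet: E, H, K, N, Q, T → W.
W: 1, 2, 4, 8, 16, 32 → 64 (×2 each step).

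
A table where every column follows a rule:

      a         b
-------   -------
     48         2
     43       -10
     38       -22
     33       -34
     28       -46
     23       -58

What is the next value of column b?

Column b: −12 each step; 2, -10, -22, -34, -46, -58 → -70.

-70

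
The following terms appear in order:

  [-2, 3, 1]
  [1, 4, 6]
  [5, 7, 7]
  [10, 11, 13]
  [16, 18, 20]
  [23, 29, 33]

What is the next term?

[31, 47, 53]

First value goes -2, 1, 5, 10, 16, 23 → 31 (differences are 3, 4, 5, … (increasing by 1 each time)).
Second value goes 3, 4, 7, 11, 18, 29 → 47 (each term is the sum of the two before it).
For the third value, each term is the sum of the two before it: 1, 6, 7, 13, 20, 33 → 53.
So the next term is [31, 47, 53].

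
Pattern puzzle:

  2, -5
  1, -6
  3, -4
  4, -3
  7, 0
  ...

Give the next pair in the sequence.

11, 4

First slot: 2, 1, 3, 4, 7 → 11 (each term is the sum of the two before it).
For the second slot, always 7 less than the first slot: -5, -6, -4, -3, 0 → 4.
Combining the parts gives 11, 4.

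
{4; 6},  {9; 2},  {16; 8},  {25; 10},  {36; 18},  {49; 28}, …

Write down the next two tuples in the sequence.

{64; 46}, {81; 74}

First part: 4, 9, 16, 25, 36, 49 → 64 → 81 (perfect squares: 2², 3², 4², …).
Second part — each term is the sum of the two before it: 6, 2, 8, 10, 18, 28 → 46 → 74.
Putting the parts together: {64; 46} and then {81; 74}.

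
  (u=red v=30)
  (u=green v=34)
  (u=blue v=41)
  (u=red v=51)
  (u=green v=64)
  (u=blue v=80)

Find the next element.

(u=red v=99)

For the u, repeats red → green → blue: red, green, blue, red, green, blue → red.
V: differences are 4, 7, 10, … (increasing by 3 each time), so 30, 34, 41, 51, 64, 80 → 99.
Putting it together: (u=red v=99).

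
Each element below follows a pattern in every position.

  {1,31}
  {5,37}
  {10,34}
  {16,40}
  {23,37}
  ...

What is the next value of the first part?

31

First part: differences are 4, 5, 6, … (increasing by 1 each time), so 1, 5, 10, 16, 23 → 31.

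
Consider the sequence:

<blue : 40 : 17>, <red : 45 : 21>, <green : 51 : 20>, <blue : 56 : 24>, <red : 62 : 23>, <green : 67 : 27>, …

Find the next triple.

<blue : 73 : 26>

Colour: blue, red, green, blue, red, green → blue (repeats blue → red → green).
For the second slot, alternating steps +5, +6, +5, +6, …: 40, 45, 51, 56, 62, 67 → 73.
Third slot: alternating steps +4, −1, +4, −1, …; 17, 21, 20, 24, 23, 27 → 26.
So the next triple is <blue : 73 : 26>.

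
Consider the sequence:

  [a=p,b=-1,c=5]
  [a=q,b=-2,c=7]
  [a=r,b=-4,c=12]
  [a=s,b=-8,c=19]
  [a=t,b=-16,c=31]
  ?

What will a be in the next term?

u

A: letters move forward 1 place in the alphabet, so p, q, r, s, t → u.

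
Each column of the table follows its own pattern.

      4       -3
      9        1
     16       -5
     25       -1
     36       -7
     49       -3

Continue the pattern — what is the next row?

First component: 4, 9, 16, 25, 36, 49 → 64 (perfect squares: 2², 3², 4², …).
For the second component, alternating steps +4, −6, +4, −6, …: -3, 1, -5, -1, -7, -3 → -9.
Combining the parts gives 64  -9.

64  -9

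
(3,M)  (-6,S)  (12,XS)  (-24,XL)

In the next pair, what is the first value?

For the first value, ×(-2) each step: 3, -6, 12, -24 → 48.

48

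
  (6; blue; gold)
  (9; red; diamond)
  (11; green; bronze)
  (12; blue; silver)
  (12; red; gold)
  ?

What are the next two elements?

(11; green; diamond), (9; blue; bronze)

First slot: differences are 3, 2, 1, … (decreasing by 1 each time); 6, 9, 11, 12, 12 → 11 → 9.
Colour — repeats blue → red → green: blue, red, green, blue, red → green → blue.
Rank goes gold, diamond, bronze, silver, gold → diamond → bronze (repeats gold → diamond → bronze → silver).
Putting the parts together: (11; green; diamond) and then (9; blue; bronze).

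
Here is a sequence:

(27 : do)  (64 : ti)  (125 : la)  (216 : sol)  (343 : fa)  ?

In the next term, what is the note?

mi

First value: perfect cubes: 3³, 4³, 5³, …, so 27, 64, 125, 216, 343 → 512.
Note: do, ti, la, sol, fa → mi (runs backward through the solfège scale do→ti).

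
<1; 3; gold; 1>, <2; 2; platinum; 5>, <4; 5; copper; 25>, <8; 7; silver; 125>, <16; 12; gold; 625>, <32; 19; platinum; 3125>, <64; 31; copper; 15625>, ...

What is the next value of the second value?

For the second value, each term is the sum of the two before it: 3, 2, 5, 7, 12, 19, 31 → 50.

50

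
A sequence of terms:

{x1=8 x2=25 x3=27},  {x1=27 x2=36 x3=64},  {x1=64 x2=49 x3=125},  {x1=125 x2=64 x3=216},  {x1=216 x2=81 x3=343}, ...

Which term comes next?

For the x1, perfect cubes: 2³, 3³, 4³, …: 8, 27, 64, 125, 216 → 343.
X2 — perfect squares: 5², 6², 7², …: 25, 36, 49, 64, 81 → 100.
X3: perfect cubes: 3³, 4³, 5³, …, so 27, 64, 125, 216, 343 → 512.
Putting it together: {x1=343 x2=100 x3=512}.

{x1=343 x2=100 x3=512}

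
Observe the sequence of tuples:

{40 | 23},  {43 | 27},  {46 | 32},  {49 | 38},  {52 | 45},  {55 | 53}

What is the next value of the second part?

For the second part, differences are 4, 5, 6, … (increasing by 1 each time): 23, 27, 32, 38, 45, 53 → 62.

62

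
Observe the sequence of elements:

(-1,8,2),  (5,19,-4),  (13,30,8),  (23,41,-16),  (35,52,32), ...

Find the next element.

First coordinate — differences are 6, 8, 10, … (increasing by 2 each time): -1, 5, 13, 23, 35 → 49.
Second coordinate goes 8, 19, 30, 41, 52 → 63 (+11 each step).
For the third coordinate, ×(-2) each step: 2, -4, 8, -16, 32 → -64.
Putting it together: (49,63,-64).

(49,63,-64)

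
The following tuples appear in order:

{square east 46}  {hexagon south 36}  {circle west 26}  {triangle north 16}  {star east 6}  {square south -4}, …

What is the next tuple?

For the shape, repeats square → hexagon → circle → triangle → star: square, hexagon, circle, triangle, star, square → hexagon.
For the direction, repeats east → south → west → north: east, south, west, north, east, south → west.
Third value goes 46, 36, 26, 16, 6, -4 → -14 (−10 each step).
So the next tuple is {hexagon west -14}.

{hexagon west -14}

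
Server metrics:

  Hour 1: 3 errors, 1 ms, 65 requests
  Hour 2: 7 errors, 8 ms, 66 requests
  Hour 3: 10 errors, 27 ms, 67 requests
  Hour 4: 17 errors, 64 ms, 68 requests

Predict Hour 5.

Errors goes 3, 7, 10, 17 → 27 (each term is the sum of the two before it).
Ms: perfect cubes: 1³, 2³, 3³, …; 1, 8, 27, 64 → 125.
Requests: +1 each step; 65, 66, 67, 68 → 69.
Putting it together: 27 errors, 125 ms, 69 requests.

27 errors, 125 ms, 69 requests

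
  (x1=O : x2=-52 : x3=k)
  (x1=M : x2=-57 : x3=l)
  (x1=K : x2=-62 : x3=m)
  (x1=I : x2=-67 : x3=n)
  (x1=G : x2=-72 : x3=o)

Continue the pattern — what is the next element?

X1: letters move back 2 places in the alphabet; O, M, K, I, G → E.
For the x2, −5 each step: -52, -57, -62, -67, -72 → -77.
X3: k, l, m, n, o → p (letters move forward 1 place in the alphabet).
Putting it together: (x1=E : x2=-77 : x3=p).

(x1=E : x2=-77 : x3=p)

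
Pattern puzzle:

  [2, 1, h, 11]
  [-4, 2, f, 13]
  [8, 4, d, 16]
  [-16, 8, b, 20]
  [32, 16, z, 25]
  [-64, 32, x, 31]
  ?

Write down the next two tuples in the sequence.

[128, 64, v, 38], [-256, 128, t, 46]

First coordinate: 2, -4, 8, -16, 32, -64 → 128 → -256 (×(-2) each step).
Second coordinate: 1, 2, 4, 8, 16, 32 → 64 → 128 (×2 each step).
Letter: letters move back 2 places in the alphabet, wrapping A→Z; h, f, d, b, z, x → v → t.
Fourth coordinate goes 11, 13, 16, 20, 25, 31 → 38 → 46 (differences are 2, 3, 4, … (increasing by 1 each time)).
So the next two tuples are [128, 64, v, 38] and [-256, 128, t, 46].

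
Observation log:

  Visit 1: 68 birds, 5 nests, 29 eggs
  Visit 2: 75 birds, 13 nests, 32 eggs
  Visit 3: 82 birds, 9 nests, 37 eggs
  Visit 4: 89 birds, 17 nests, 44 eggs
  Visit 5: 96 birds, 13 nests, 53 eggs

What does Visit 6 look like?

103 birds, 21 nests, 64 eggs

Birds: +7 each step; 68, 75, 82, 89, 96 → 103.
Nests: 5, 13, 9, 17, 13 → 21 (alternating steps +8, −4, +8, −4, …).
Eggs: differences are 3, 5, 7, … (increasing by 2 each time), so 29, 32, 37, 44, 53 → 64.
Putting it together: 103 birds, 21 nests, 64 eggs.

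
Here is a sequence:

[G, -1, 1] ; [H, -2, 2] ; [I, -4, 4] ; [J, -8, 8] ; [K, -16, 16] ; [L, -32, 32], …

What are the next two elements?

[M, -64, 64], [N, -128, 128]

Letter — letters move forward 1 place in the alphabet: G, H, I, J, K, L → M → N.
For the second coordinate, ×2 each step: -1, -2, -4, -8, -16, -32 → -64 → -128.
Third coordinate goes 1, 2, 4, 8, 16, 32 → 64 → 128 (×2 each step).
Putting the parts together: [M, -64, 64] and then [N, -128, 128].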